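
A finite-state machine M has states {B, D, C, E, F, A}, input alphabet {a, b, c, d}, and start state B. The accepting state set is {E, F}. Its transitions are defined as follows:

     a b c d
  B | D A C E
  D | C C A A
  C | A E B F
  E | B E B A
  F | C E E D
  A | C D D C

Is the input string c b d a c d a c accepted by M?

No

start at B
read 'c': B → C
read 'b': C → E
read 'd': E → A
read 'a': A → C
read 'c': C → B
read 'd': B → E
read 'a': E → B
read 'c': B → C
End state C is not accepting.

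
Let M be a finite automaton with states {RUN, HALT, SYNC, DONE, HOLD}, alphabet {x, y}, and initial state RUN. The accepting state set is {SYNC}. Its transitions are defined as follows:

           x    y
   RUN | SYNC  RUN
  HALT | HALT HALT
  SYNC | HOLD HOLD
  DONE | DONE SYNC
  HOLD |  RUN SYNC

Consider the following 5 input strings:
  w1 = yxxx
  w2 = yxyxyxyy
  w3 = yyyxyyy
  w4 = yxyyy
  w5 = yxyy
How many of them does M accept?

w1:
  start at RUN
  read 'y': RUN → RUN
  read 'x': RUN → SYNC
  read 'x': SYNC → HOLD
  read 'x': HOLD → RUN
  end RUN, rejected
w2:
  start at RUN
  read 'y': RUN → RUN
  read 'x': RUN → SYNC
  read 'y': SYNC → HOLD
  read 'x': HOLD → RUN
  read 'y': RUN → RUN
  read 'x': RUN → SYNC
  read 'y': SYNC → HOLD
  read 'y': HOLD → SYNC
  end SYNC, accepted
w3:
  start at RUN
  read 'y': RUN → RUN
  read 'y': RUN → RUN
  read 'y': RUN → RUN
  read 'x': RUN → SYNC
  read 'y': SYNC → HOLD
  read 'y': HOLD → SYNC
  read 'y': SYNC → HOLD
  end HOLD, rejected
w4:
  start at RUN
  read 'y': RUN → RUN
  read 'x': RUN → SYNC
  read 'y': SYNC → HOLD
  read 'y': HOLD → SYNC
  read 'y': SYNC → HOLD
  end HOLD, rejected
w5:
  start at RUN
  read 'y': RUN → RUN
  read 'x': RUN → SYNC
  read 'y': SYNC → HOLD
  read 'y': HOLD → SYNC
  end SYNC, accepted

2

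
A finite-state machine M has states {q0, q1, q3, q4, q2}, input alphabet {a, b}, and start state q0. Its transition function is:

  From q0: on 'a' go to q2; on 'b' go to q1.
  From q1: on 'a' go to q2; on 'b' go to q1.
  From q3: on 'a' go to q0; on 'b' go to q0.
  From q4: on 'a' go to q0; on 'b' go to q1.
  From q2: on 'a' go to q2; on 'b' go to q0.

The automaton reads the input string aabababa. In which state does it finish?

Trace: q0 -a-> q2 -a-> q2 -b-> q0 -a-> q2 -b-> q0 -a-> q2 -b-> q0 -a-> q2

q2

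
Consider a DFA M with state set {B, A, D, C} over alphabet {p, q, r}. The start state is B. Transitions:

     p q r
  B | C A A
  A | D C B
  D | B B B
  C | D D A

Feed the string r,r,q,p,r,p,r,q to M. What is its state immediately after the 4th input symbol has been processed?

B → A → B → A → D
After 4 symbols: D.

D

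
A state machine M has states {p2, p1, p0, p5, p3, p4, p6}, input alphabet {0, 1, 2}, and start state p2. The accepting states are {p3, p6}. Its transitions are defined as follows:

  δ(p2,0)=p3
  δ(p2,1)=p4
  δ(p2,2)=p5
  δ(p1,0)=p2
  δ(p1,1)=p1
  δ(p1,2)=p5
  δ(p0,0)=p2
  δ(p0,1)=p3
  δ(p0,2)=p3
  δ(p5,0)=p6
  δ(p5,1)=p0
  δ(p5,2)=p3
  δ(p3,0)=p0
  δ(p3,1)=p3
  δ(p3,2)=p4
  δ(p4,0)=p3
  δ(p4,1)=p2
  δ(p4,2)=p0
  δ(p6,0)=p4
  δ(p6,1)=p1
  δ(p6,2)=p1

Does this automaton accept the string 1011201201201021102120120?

Trace: p2 -1-> p4 -0-> p3 -1-> p3 -1-> p3 -2-> p4 -0-> p3 -1-> p3 -2-> p4 -0-> p3 -1-> p3 -2-> p4 -0-> p3 -1-> p3 -0-> p0 -2-> p3 -1-> p3 -1-> p3 -0-> p0 -2-> p3 -1-> p3 -2-> p4 -0-> p3 -1-> p3 -2-> p4 -0-> p3
End state p3 is accepting.

Yes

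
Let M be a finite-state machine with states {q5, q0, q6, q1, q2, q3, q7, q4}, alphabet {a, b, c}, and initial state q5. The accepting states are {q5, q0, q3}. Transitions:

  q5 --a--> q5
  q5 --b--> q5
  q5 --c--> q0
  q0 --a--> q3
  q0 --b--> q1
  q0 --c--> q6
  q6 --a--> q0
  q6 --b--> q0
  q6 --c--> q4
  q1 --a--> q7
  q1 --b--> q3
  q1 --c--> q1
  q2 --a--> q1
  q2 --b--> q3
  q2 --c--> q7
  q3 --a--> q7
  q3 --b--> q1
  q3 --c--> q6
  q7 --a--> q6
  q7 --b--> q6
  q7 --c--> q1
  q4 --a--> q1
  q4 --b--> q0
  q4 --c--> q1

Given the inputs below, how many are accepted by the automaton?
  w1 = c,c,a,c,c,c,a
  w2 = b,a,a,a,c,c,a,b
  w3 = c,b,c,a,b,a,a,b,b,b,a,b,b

1

w1:
  start at q5
  read 'c': q5 → q0
  read 'c': q0 → q6
  read 'a': q6 → q0
  read 'c': q0 → q6
  read 'c': q6 → q4
  read 'c': q4 → q1
  read 'a': q1 → q7
  end q7, rejected
w2:
  start at q5
  read 'b': q5 → q5
  read 'a': q5 → q5
  read 'a': q5 → q5
  read 'a': q5 → q5
  read 'c': q5 → q0
  read 'c': q0 → q6
  read 'a': q6 → q0
  read 'b': q0 → q1
  end q1, rejected
w3:
  start at q5
  read 'c': q5 → q0
  read 'b': q0 → q1
  read 'c': q1 → q1
  read 'a': q1 → q7
  read 'b': q7 → q6
  read 'a': q6 → q0
  read 'a': q0 → q3
  read 'b': q3 → q1
  read 'b': q1 → q3
  read 'b': q3 → q1
  read 'a': q1 → q7
  read 'b': q7 → q6
  read 'b': q6 → q0
  end q0, accepted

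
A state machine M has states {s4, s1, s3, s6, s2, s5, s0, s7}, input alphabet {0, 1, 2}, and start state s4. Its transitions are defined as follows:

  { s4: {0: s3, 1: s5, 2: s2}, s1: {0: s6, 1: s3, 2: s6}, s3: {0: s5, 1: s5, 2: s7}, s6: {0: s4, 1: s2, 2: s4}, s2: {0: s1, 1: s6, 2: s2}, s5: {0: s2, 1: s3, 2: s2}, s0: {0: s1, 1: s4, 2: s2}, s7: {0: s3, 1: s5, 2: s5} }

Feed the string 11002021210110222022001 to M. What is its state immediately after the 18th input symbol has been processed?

s1

s4 → s5 → s3 → s5 → s2 → s2 → s1 → s6 → s2 → s2 → s6 → s4 → s5 → s3 → s5 → s2 → s2 → s2 → s1
After 18 symbols: s1.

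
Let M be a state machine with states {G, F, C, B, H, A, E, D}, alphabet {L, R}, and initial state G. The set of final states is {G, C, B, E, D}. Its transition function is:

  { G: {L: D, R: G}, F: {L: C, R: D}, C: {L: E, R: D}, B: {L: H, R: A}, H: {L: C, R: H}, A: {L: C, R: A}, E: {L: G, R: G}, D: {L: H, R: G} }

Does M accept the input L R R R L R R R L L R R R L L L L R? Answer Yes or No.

Trace: G -L-> D -R-> G -R-> G -R-> G -L-> D -R-> G -R-> G -R-> G -L-> D -L-> H -R-> H -R-> H -R-> H -L-> C -L-> E -L-> G -L-> D -R-> G
End state G is accepting.

Yes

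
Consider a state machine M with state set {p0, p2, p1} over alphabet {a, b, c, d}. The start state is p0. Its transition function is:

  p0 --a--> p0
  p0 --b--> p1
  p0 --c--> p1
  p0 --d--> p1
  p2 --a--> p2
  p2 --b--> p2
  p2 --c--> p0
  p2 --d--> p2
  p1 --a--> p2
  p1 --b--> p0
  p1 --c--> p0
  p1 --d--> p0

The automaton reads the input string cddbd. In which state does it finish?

start at p0
read 'c': p0 → p1
read 'd': p1 → p0
read 'd': p0 → p1
read 'b': p1 → p0
read 'd': p0 → p1

p1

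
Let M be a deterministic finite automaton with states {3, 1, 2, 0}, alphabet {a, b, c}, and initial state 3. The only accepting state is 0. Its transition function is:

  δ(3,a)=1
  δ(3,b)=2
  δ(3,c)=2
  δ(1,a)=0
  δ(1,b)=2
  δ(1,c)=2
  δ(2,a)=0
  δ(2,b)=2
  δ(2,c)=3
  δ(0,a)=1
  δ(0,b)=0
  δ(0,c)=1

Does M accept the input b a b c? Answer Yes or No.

No

Trace: 3 -b-> 2 -a-> 0 -b-> 0 -c-> 1
End state 1 is not accepting.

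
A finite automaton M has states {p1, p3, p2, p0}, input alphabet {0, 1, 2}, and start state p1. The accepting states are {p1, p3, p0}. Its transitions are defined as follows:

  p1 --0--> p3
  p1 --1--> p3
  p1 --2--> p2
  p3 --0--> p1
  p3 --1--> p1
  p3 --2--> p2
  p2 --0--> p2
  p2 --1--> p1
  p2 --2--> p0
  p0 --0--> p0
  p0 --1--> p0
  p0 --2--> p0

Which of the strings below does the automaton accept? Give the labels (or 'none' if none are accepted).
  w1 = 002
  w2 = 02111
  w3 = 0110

w1: Trace: p1 -0-> p3 -0-> p1 -2-> p2  → end p2, rejected
w2: Trace: p1 -0-> p3 -2-> p2 -1-> p1 -1-> p3 -1-> p1  → end p1, accepted
w3: Trace: p1 -0-> p3 -1-> p1 -1-> p3 -0-> p1  → end p1, accepted

w2, w3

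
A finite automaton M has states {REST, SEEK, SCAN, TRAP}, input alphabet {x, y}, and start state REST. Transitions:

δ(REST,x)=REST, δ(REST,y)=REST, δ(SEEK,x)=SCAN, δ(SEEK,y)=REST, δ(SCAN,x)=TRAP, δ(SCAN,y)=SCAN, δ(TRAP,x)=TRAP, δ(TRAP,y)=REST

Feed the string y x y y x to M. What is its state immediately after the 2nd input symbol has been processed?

REST

Trace: REST -y-> REST -x-> REST
After 2 symbols: REST.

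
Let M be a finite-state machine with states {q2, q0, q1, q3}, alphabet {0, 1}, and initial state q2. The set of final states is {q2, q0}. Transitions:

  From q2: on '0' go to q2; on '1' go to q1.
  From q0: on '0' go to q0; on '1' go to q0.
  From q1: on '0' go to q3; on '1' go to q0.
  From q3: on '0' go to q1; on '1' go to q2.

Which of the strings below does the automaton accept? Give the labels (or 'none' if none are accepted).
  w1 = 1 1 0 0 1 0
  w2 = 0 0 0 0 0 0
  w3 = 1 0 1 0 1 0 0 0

w1, w2

w1:
  start at q2
  read '1': q2 → q1
  read '1': q1 → q0
  read '0': q0 → q0
  read '0': q0 → q0
  read '1': q0 → q0
  read '0': q0 → q0
  end q0, accepted
w2:
  start at q2
  read '0': q2 → q2
  read '0': q2 → q2
  read '0': q2 → q2
  read '0': q2 → q2
  read '0': q2 → q2
  read '0': q2 → q2
  end q2, accepted
w3:
  start at q2
  read '1': q2 → q1
  read '0': q1 → q3
  read '1': q3 → q2
  read '0': q2 → q2
  read '1': q2 → q1
  read '0': q1 → q3
  read '0': q3 → q1
  read '0': q1 → q3
  end q3, rejected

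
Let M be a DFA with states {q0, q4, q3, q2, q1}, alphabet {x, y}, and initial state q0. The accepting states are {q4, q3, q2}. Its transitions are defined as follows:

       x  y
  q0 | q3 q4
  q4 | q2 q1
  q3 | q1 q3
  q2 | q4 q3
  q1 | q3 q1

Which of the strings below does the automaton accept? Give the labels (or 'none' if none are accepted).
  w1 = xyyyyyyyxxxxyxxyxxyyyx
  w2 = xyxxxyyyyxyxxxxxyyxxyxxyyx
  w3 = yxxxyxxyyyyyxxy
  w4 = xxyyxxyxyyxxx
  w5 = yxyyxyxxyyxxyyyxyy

w1: Trace: q0 -x-> q3 -y-> q3 -y-> q3 -y-> q3 -y-> q3 -y-> q3 -y-> q3 -y-> q3 -x-> q1 -x-> q3 -x-> q1 -x-> q3 -y-> q3 -x-> q1 -x-> q3 -y-> q3 -x-> q1 -x-> q3 -y-> q3 -y-> q3 -y-> q3 -x-> q1  → end q1, rejected
w2: Trace: q0 -x-> q3 -y-> q3 -x-> q1 -x-> q3 -x-> q1 -y-> q1 -y-> q1 -y-> q1 -y-> q1 -x-> q3 -y-> q3 -x-> q1 -x-> q3 -x-> q1 -x-> q3 -x-> q1 -y-> q1 -y-> q1 -x-> q3 -x-> q1 -y-> q1 -x-> q3 -x-> q1 -y-> q1 -y-> q1 -x-> q3  → end q3, accepted
w3: Trace: q0 -y-> q4 -x-> q2 -x-> q4 -x-> q2 -y-> q3 -x-> q1 -x-> q3 -y-> q3 -y-> q3 -y-> q3 -y-> q3 -y-> q3 -x-> q1 -x-> q3 -y-> q3  → end q3, accepted
w4: Trace: q0 -x-> q3 -x-> q1 -y-> q1 -y-> q1 -x-> q3 -x-> q1 -y-> q1 -x-> q3 -y-> q3 -y-> q3 -x-> q1 -x-> q3 -x-> q1  → end q1, rejected
w5: Trace: q0 -y-> q4 -x-> q2 -y-> q3 -y-> q3 -x-> q1 -y-> q1 -x-> q3 -x-> q1 -y-> q1 -y-> q1 -x-> q3 -x-> q1 -y-> q1 -y-> q1 -y-> q1 -x-> q3 -y-> q3 -y-> q3  → end q3, accepted

w2, w3, w5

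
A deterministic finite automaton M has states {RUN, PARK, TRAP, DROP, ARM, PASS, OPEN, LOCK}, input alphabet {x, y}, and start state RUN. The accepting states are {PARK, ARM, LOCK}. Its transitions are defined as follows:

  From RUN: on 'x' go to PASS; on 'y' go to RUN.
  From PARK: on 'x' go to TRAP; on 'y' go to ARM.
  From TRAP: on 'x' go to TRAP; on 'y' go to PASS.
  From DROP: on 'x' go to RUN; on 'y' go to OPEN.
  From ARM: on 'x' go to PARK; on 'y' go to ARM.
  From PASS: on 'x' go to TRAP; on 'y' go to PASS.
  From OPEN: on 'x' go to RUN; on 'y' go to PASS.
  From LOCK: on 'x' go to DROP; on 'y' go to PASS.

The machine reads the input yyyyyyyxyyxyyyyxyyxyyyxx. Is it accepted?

Trace: RUN -y-> RUN -y-> RUN -y-> RUN -y-> RUN -y-> RUN -y-> RUN -y-> RUN -x-> PASS -y-> PASS -y-> PASS -x-> TRAP -y-> PASS -y-> PASS -y-> PASS -y-> PASS -x-> TRAP -y-> PASS -y-> PASS -x-> TRAP -y-> PASS -y-> PASS -y-> PASS -x-> TRAP -x-> TRAP
End state TRAP is not accepting.

No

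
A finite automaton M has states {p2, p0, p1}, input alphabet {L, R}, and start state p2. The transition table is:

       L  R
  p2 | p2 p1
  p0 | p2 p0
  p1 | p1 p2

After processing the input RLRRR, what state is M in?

p2

p2 → p1 → p1 → p2 → p1 → p2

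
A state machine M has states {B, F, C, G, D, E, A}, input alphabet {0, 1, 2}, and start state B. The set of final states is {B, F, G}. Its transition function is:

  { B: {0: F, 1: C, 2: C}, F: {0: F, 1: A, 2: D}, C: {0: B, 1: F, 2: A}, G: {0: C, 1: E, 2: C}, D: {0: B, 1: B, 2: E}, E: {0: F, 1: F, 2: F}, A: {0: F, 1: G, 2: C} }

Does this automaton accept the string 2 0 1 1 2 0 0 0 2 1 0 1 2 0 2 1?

Trace: B -2-> C -0-> B -1-> C -1-> F -2-> D -0-> B -0-> F -0-> F -2-> D -1-> B -0-> F -1-> A -2-> C -0-> B -2-> C -1-> F
End state F is accepting.

Yes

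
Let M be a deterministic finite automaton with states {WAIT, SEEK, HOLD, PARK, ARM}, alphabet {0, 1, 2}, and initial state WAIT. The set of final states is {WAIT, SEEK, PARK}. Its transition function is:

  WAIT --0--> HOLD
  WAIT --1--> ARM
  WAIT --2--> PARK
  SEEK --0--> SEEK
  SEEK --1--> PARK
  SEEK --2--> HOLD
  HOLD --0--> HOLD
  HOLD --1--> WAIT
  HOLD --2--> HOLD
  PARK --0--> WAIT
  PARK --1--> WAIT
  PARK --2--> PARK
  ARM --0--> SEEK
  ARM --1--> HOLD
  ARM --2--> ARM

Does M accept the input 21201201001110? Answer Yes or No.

No

Trace: WAIT -2-> PARK -1-> WAIT -2-> PARK -0-> WAIT -1-> ARM -2-> ARM -0-> SEEK -1-> PARK -0-> WAIT -0-> HOLD -1-> WAIT -1-> ARM -1-> HOLD -0-> HOLD
End state HOLD is not accepting.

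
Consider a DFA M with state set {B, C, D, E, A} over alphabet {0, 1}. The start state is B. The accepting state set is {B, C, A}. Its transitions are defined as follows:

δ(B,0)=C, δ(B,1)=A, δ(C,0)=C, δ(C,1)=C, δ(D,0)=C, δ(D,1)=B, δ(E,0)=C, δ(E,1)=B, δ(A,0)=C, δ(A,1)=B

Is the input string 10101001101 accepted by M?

start at B
read '1': B → A
read '0': A → C
read '1': C → C
read '0': C → C
read '1': C → C
read '0': C → C
read '0': C → C
read '1': C → C
read '1': C → C
read '0': C → C
read '1': C → C
End state C is accepting.

Yes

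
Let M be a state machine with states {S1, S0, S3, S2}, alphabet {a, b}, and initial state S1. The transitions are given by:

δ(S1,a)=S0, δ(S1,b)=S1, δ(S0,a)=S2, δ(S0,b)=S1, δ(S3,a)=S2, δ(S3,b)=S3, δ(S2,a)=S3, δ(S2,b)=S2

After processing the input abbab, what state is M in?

S1

Trace: S1 -a-> S0 -b-> S1 -b-> S1 -a-> S0 -b-> S1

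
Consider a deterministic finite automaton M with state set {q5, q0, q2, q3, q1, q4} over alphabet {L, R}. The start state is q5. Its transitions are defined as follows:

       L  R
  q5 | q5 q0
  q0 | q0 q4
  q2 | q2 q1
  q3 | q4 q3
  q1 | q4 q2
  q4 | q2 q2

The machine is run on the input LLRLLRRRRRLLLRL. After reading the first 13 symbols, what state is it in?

q5 → q5 → q5 → q0 → q0 → q0 → q4 → q2 → q1 → q2 → q1 → q4 → q2 → q2
After 13 symbols: q2.

q2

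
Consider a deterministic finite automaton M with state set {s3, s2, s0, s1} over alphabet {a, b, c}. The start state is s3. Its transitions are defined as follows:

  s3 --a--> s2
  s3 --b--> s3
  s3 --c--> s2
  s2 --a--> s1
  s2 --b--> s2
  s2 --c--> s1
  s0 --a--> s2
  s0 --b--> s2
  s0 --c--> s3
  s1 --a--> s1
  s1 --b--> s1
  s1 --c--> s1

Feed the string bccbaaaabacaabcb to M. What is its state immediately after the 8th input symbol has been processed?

s1

Trace: s3 -b-> s3 -c-> s2 -c-> s1 -b-> s1 -a-> s1 -a-> s1 -a-> s1 -a-> s1
After 8 symbols: s1.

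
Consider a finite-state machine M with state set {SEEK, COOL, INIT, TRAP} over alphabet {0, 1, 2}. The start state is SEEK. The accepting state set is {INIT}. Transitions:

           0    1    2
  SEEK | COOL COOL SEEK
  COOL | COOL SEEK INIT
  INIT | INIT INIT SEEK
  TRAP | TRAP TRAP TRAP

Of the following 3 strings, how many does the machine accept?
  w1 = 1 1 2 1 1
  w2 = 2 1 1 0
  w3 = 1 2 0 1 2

0

w1:
  start at SEEK
  read '1': SEEK → COOL
  read '1': COOL → SEEK
  read '2': SEEK → SEEK
  read '1': SEEK → COOL
  read '1': COOL → SEEK
  end SEEK, rejected
w2:
  start at SEEK
  read '2': SEEK → SEEK
  read '1': SEEK → COOL
  read '1': COOL → SEEK
  read '0': SEEK → COOL
  end COOL, rejected
w3:
  start at SEEK
  read '1': SEEK → COOL
  read '2': COOL → INIT
  read '0': INIT → INIT
  read '1': INIT → INIT
  read '2': INIT → SEEK
  end SEEK, rejected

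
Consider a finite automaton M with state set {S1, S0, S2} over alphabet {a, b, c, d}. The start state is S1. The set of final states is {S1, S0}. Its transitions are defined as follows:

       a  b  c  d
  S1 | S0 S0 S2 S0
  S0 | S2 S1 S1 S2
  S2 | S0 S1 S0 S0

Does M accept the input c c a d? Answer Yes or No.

Trace: S1 -c-> S2 -c-> S0 -a-> S2 -d-> S0
End state S0 is accepting.

Yes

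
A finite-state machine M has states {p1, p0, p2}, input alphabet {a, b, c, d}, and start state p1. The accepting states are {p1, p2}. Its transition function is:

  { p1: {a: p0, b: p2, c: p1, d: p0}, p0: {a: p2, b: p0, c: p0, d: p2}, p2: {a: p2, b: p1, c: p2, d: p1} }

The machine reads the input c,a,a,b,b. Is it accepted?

start at p1
read 'c': p1 → p1
read 'a': p1 → p0
read 'a': p0 → p2
read 'b': p2 → p1
read 'b': p1 → p2
End state p2 is accepting.

Yes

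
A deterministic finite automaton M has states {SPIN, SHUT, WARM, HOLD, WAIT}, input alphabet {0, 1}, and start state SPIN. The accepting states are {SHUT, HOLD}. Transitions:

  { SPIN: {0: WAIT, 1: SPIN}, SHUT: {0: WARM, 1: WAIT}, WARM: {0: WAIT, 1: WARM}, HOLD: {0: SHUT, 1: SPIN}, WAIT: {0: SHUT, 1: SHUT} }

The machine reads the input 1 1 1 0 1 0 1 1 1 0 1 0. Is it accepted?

No

SPIN → SPIN → SPIN → SPIN → WAIT → SHUT → WARM → WARM → WARM → WARM → WAIT → SHUT → WARM
End state WARM is not accepting.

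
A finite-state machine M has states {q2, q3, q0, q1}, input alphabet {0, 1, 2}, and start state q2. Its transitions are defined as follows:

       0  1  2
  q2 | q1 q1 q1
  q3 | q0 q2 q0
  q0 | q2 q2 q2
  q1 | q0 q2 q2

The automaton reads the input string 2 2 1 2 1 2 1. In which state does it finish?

q1

start at q2
read '2': q2 → q1
read '2': q1 → q2
read '1': q2 → q1
read '2': q1 → q2
read '1': q2 → q1
read '2': q1 → q2
read '1': q2 → q1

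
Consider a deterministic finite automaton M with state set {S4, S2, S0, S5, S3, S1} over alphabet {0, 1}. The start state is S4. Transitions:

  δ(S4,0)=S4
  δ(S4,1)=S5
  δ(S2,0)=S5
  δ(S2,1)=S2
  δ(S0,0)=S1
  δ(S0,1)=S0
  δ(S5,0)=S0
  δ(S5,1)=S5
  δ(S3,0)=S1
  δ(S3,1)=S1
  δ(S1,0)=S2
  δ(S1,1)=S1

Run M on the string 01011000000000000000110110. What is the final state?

Trace: S4 -0-> S4 -1-> S5 -0-> S0 -1-> S0 -1-> S0 -0-> S1 -0-> S2 -0-> S5 -0-> S0 -0-> S1 -0-> S2 -0-> S5 -0-> S0 -0-> S1 -0-> S2 -0-> S5 -0-> S0 -0-> S1 -0-> S2 -0-> S5 -1-> S5 -1-> S5 -0-> S0 -1-> S0 -1-> S0 -0-> S1

S1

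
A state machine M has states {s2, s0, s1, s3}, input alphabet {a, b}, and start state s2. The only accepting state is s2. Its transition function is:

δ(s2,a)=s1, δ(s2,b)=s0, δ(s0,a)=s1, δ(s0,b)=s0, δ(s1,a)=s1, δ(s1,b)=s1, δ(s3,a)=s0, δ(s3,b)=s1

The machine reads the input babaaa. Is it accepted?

No

s2 → s0 → s1 → s1 → s1 → s1 → s1
End state s1 is not accepting.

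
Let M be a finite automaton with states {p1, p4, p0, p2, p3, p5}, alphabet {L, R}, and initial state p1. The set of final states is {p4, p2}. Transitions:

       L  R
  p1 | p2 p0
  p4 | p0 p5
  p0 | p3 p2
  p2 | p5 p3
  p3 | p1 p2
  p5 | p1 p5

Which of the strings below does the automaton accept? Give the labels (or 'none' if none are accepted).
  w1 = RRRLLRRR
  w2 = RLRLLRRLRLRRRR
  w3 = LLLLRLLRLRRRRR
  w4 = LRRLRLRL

w1:
  start at p1
  read 'R': p1 → p0
  read 'R': p0 → p2
  read 'R': p2 → p3
  read 'L': p3 → p1
  read 'L': p1 → p2
  read 'R': p2 → p3
  read 'R': p3 → p2
  read 'R': p2 → p3
  end p3, rejected
w2:
  start at p1
  read 'R': p1 → p0
  read 'L': p0 → p3
  read 'R': p3 → p2
  read 'L': p2 → p5
  read 'L': p5 → p1
  read 'R': p1 → p0
  read 'R': p0 → p2
  read 'L': p2 → p5
  read 'R': p5 → p5
  read 'L': p5 → p1
  read 'R': p1 → p0
  read 'R': p0 → p2
  read 'R': p2 → p3
  read 'R': p3 → p2
  end p2, accepted
w3:
  start at p1
  read 'L': p1 → p2
  read 'L': p2 → p5
  read 'L': p5 → p1
  read 'L': p1 → p2
  read 'R': p2 → p3
  read 'L': p3 → p1
  read 'L': p1 → p2
  read 'R': p2 → p3
  read 'L': p3 → p1
  read 'R': p1 → p0
  read 'R': p0 → p2
  read 'R': p2 → p3
  read 'R': p3 → p2
  read 'R': p2 → p3
  end p3, rejected
w4:
  start at p1
  read 'L': p1 → p2
  read 'R': p2 → p3
  read 'R': p3 → p2
  read 'L': p2 → p5
  read 'R': p5 → p5
  read 'L': p5 → p1
  read 'R': p1 → p0
  read 'L': p0 → p3
  end p3, rejected

w2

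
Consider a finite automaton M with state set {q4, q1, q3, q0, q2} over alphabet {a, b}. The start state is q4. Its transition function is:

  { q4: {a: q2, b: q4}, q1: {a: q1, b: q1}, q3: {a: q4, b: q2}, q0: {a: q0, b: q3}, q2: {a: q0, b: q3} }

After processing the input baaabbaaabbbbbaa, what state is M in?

start at q4
read 'b': q4 → q4
read 'a': q4 → q2
read 'a': q2 → q0
read 'a': q0 → q0
read 'b': q0 → q3
read 'b': q3 → q2
read 'a': q2 → q0
read 'a': q0 → q0
read 'a': q0 → q0
read 'b': q0 → q3
read 'b': q3 → q2
read 'b': q2 → q3
read 'b': q3 → q2
read 'b': q2 → q3
read 'a': q3 → q4
read 'a': q4 → q2

q2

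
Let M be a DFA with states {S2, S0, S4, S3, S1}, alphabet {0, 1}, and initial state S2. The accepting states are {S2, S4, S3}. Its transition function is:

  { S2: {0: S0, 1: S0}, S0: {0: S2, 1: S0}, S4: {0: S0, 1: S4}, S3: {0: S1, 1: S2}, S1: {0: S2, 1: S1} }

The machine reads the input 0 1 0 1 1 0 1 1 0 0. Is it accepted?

start at S2
read '0': S2 → S0
read '1': S0 → S0
read '0': S0 → S2
read '1': S2 → S0
read '1': S0 → S0
read '0': S0 → S2
read '1': S2 → S0
read '1': S0 → S0
read '0': S0 → S2
read '0': S2 → S0
End state S0 is not accepting.

No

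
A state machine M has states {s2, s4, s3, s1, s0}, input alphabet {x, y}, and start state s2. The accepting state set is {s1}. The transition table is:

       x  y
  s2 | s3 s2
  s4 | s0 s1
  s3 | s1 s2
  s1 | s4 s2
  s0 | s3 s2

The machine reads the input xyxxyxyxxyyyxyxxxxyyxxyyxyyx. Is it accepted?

No

start at s2
read 'x': s2 → s3
read 'y': s3 → s2
read 'x': s2 → s3
read 'x': s3 → s1
read 'y': s1 → s2
read 'x': s2 → s3
read 'y': s3 → s2
read 'x': s2 → s3
read 'x': s3 → s1
read 'y': s1 → s2
read 'y': s2 → s2
read 'y': s2 → s2
read 'x': s2 → s3
read 'y': s3 → s2
read 'x': s2 → s3
read 'x': s3 → s1
read 'x': s1 → s4
read 'x': s4 → s0
read 'y': s0 → s2
read 'y': s2 → s2
read 'x': s2 → s3
read 'x': s3 → s1
read 'y': s1 → s2
read 'y': s2 → s2
read 'x': s2 → s3
read 'y': s3 → s2
read 'y': s2 → s2
read 'x': s2 → s3
End state s3 is not accepting.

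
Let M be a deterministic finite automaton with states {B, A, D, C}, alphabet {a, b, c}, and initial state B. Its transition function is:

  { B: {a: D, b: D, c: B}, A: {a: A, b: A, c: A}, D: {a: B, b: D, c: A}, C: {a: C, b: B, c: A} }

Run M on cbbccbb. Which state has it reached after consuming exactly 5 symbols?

Trace: B -c-> B -b-> D -b-> D -c-> A -c-> A
After 5 symbols: A.

A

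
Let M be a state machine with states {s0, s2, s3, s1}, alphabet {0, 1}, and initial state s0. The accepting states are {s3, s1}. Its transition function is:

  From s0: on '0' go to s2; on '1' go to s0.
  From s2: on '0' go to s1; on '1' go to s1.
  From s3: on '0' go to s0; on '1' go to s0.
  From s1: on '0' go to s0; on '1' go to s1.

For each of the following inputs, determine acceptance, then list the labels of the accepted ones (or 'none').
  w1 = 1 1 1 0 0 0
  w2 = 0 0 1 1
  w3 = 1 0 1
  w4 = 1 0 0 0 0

w2, w3

w1: Trace: s0 -1-> s0 -1-> s0 -1-> s0 -0-> s2 -0-> s1 -0-> s0  → end s0, rejected
w2: Trace: s0 -0-> s2 -0-> s1 -1-> s1 -1-> s1  → end s1, accepted
w3: Trace: s0 -1-> s0 -0-> s2 -1-> s1  → end s1, accepted
w4: Trace: s0 -1-> s0 -0-> s2 -0-> s1 -0-> s0 -0-> s2  → end s2, rejected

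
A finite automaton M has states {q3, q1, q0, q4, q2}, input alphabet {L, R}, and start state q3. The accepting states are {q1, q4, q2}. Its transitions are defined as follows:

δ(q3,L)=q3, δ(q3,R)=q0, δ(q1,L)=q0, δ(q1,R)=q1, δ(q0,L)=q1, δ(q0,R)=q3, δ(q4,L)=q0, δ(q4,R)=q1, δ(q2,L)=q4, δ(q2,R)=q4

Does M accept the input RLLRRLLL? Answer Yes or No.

Trace: q3 -R-> q0 -L-> q1 -L-> q0 -R-> q3 -R-> q0 -L-> q1 -L-> q0 -L-> q1
End state q1 is accepting.

Yes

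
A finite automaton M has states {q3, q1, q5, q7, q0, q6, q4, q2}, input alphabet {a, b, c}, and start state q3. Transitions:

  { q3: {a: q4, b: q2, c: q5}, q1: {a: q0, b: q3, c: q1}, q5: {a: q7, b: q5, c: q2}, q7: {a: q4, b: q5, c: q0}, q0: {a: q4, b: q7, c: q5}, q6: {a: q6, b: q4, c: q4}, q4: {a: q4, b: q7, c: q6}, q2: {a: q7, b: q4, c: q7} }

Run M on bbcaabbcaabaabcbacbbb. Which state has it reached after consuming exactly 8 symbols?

start at q3
read 'b': q3 → q2
read 'b': q2 → q4
read 'c': q4 → q6
read 'a': q6 → q6
read 'a': q6 → q6
read 'b': q6 → q4
read 'b': q4 → q7
read 'c': q7 → q0
After 8 symbols: q0.

q0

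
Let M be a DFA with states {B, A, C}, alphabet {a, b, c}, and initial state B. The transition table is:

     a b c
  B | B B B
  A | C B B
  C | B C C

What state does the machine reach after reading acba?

B

Trace: B -a-> B -c-> B -b-> B -a-> B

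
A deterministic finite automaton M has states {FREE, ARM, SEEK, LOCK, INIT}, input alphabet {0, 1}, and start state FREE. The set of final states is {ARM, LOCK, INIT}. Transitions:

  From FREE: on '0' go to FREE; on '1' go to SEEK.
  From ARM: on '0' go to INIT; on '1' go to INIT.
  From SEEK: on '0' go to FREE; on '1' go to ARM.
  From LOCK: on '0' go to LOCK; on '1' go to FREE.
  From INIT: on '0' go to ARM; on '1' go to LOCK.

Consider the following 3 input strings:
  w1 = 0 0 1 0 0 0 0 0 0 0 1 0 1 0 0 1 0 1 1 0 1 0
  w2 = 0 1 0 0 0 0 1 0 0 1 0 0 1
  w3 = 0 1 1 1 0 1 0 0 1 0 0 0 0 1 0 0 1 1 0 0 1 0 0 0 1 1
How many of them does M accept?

w1:
  start at FREE
  read '0': FREE → FREE
  read '0': FREE → FREE
  read '1': FREE → SEEK
  read '0': SEEK → FREE
  read '0': FREE → FREE
  read '0': FREE → FREE
  read '0': FREE → FREE
  read '0': FREE → FREE
  read '0': FREE → FREE
  read '0': FREE → FREE
  read '1': FREE → SEEK
  read '0': SEEK → FREE
  read '1': FREE → SEEK
  read '0': SEEK → FREE
  read '0': FREE → FREE
  read '1': FREE → SEEK
  read '0': SEEK → FREE
  read '1': FREE → SEEK
  read '1': SEEK → ARM
  read '0': ARM → INIT
  read '1': INIT → LOCK
  read '0': LOCK → LOCK
  end LOCK, accepted
w2:
  start at FREE
  read '0': FREE → FREE
  read '1': FREE → SEEK
  read '0': SEEK → FREE
  read '0': FREE → FREE
  read '0': FREE → FREE
  read '0': FREE → FREE
  read '1': FREE → SEEK
  read '0': SEEK → FREE
  read '0': FREE → FREE
  read '1': FREE → SEEK
  read '0': SEEK → FREE
  read '0': FREE → FREE
  read '1': FREE → SEEK
  end SEEK, rejected
w3:
  start at FREE
  read '0': FREE → FREE
  read '1': FREE → SEEK
  read '1': SEEK → ARM
  read '1': ARM → INIT
  read '0': INIT → ARM
  read '1': ARM → INIT
  read '0': INIT → ARM
  read '0': ARM → INIT
  read '1': INIT → LOCK
  read '0': LOCK → LOCK
  read '0': LOCK → LOCK
  read '0': LOCK → LOCK
  read '0': LOCK → LOCK
  read '1': LOCK → FREE
  read '0': FREE → FREE
  read '0': FREE → FREE
  read '1': FREE → SEEK
  read '1': SEEK → ARM
  read '0': ARM → INIT
  read '0': INIT → ARM
  read '1': ARM → INIT
  read '0': INIT → ARM
  read '0': ARM → INIT
  read '0': INIT → ARM
  read '1': ARM → INIT
  read '1': INIT → LOCK
  end LOCK, accepted

2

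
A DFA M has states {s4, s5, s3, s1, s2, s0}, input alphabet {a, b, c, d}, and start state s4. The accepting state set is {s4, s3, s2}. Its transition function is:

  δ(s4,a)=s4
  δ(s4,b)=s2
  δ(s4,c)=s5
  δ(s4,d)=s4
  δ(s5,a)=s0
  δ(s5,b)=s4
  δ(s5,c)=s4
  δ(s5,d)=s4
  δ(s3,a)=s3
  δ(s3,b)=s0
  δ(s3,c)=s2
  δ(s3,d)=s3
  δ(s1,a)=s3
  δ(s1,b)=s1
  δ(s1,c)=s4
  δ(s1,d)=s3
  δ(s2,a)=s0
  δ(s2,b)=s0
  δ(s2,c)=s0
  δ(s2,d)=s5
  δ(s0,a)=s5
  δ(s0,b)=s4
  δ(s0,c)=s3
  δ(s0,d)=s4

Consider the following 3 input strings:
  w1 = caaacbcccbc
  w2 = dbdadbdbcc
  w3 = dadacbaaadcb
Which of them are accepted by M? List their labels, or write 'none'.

w2, w3

w1: s4 → s5 → s0 → s5 → s0 → s3 → s0 → s3 → s2 → s0 → s4 → s5  → end s5, rejected
w2: s4 → s4 → s2 → s5 → s0 → s4 → s2 → s5 → s4 → s5 → s4  → end s4, accepted
w3: s4 → s4 → s4 → s4 → s4 → s5 → s4 → s4 → s4 → s4 → s4 → s5 → s4  → end s4, accepted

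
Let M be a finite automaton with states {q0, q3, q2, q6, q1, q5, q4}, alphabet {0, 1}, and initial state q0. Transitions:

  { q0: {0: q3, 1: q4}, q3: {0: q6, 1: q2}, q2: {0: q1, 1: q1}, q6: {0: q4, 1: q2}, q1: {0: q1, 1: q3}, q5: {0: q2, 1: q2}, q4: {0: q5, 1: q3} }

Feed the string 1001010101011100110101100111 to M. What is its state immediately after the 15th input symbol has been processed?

q6

start at q0
read '1': q0 → q4
read '0': q4 → q5
read '0': q5 → q2
read '1': q2 → q1
read '0': q1 → q1
read '1': q1 → q3
read '0': q3 → q6
read '1': q6 → q2
read '0': q2 → q1
read '1': q1 → q3
read '0': q3 → q6
read '1': q6 → q2
read '1': q2 → q1
read '1': q1 → q3
read '0': q3 → q6
After 15 symbols: q6.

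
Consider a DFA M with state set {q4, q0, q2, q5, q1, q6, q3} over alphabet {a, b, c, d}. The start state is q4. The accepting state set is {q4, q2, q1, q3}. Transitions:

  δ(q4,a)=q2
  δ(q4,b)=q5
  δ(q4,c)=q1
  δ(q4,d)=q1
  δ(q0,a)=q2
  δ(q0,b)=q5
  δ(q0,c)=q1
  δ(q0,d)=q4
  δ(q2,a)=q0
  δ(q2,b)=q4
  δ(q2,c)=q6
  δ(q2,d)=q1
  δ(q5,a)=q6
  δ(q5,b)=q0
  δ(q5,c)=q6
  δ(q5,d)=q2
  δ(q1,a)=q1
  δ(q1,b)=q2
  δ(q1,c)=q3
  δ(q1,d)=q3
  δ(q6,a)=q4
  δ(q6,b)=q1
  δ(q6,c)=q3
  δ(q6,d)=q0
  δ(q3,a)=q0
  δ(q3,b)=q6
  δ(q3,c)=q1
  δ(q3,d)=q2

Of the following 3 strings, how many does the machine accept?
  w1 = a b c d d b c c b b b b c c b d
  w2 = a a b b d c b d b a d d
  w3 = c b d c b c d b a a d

2

w1: Trace: q4 -a-> q2 -b-> q4 -c-> q1 -d-> q3 -d-> q2 -b-> q4 -c-> q1 -c-> q3 -b-> q6 -b-> q1 -b-> q2 -b-> q4 -c-> q1 -c-> q3 -b-> q6 -d-> q0  → end q0, rejected
w2: Trace: q4 -a-> q2 -a-> q0 -b-> q5 -b-> q0 -d-> q4 -c-> q1 -b-> q2 -d-> q1 -b-> q2 -a-> q0 -d-> q4 -d-> q1  → end q1, accepted
w3: Trace: q4 -c-> q1 -b-> q2 -d-> q1 -c-> q3 -b-> q6 -c-> q3 -d-> q2 -b-> q4 -a-> q2 -a-> q0 -d-> q4  → end q4, accepted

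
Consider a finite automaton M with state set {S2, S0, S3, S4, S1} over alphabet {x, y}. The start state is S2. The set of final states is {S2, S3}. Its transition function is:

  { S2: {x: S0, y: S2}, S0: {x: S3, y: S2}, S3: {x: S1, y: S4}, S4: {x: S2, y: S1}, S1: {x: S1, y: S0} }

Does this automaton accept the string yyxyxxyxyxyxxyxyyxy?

start at S2
read 'y': S2 → S2
read 'y': S2 → S2
read 'x': S2 → S0
read 'y': S0 → S2
read 'x': S2 → S0
read 'x': S0 → S3
read 'y': S3 → S4
read 'x': S4 → S2
read 'y': S2 → S2
read 'x': S2 → S0
read 'y': S0 → S2
read 'x': S2 → S0
read 'x': S0 → S3
read 'y': S3 → S4
read 'x': S4 → S2
read 'y': S2 → S2
read 'y': S2 → S2
read 'x': S2 → S0
read 'y': S0 → S2
End state S2 is accepting.

Yes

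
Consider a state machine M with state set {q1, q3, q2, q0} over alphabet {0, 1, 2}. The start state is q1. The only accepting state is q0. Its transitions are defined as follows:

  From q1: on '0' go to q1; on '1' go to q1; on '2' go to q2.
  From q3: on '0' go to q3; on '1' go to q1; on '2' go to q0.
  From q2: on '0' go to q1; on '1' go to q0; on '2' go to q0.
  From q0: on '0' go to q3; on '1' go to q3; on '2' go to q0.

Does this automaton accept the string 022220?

Trace: q1 -0-> q1 -2-> q2 -2-> q0 -2-> q0 -2-> q0 -0-> q3
End state q3 is not accepting.

No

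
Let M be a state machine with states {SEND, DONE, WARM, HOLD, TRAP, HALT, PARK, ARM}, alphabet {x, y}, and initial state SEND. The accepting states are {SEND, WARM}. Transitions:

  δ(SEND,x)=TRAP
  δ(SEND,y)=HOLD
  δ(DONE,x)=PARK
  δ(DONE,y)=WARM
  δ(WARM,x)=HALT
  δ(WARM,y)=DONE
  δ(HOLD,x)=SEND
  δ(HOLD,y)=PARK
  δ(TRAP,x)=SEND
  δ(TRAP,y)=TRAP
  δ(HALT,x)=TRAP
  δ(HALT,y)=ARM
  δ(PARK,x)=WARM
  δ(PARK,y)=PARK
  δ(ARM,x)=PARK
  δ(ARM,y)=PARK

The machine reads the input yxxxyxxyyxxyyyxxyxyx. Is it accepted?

Yes

SEND → HOLD → SEND → TRAP → SEND → HOLD → SEND → TRAP → TRAP → TRAP → SEND → TRAP → TRAP → TRAP → TRAP → SEND → TRAP → TRAP → SEND → HOLD → SEND
End state SEND is accepting.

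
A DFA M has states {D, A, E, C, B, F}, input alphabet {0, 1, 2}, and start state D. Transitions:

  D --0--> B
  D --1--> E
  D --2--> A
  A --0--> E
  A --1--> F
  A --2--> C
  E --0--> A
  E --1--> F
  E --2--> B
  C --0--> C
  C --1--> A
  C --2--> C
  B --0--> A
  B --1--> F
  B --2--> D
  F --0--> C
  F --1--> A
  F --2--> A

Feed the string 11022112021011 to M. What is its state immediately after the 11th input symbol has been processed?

start at D
read '1': D → E
read '1': E → F
read '0': F → C
read '2': C → C
read '2': C → C
read '1': C → A
read '1': A → F
read '2': F → A
read '0': A → E
read '2': E → B
read '1': B → F
After 11 symbols: F.

F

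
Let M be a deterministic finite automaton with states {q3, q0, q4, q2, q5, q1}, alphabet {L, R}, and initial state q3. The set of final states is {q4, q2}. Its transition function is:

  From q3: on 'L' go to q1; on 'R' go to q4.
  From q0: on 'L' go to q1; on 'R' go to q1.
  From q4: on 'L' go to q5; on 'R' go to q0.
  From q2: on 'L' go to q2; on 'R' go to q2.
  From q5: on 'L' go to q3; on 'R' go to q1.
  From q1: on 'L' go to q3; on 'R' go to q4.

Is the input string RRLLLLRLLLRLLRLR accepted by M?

No

Trace: q3 -R-> q4 -R-> q0 -L-> q1 -L-> q3 -L-> q1 -L-> q3 -R-> q4 -L-> q5 -L-> q3 -L-> q1 -R-> q4 -L-> q5 -L-> q3 -R-> q4 -L-> q5 -R-> q1
End state q1 is not accepting.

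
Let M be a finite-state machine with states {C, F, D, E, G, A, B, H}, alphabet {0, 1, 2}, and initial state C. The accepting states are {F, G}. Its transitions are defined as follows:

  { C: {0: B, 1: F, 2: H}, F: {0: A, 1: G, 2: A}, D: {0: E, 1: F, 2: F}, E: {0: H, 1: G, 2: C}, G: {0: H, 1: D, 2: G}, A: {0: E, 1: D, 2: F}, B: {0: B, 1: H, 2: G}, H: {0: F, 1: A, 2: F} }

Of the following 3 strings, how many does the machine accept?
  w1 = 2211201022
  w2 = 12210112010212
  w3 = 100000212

1

w1: C → H → F → G → D → F → A → D → E → C → H  → end H, rejected
w2: C → F → A → F → G → H → A → D → F → A → D → E → C → F → A  → end A, rejected
w3: C → F → A → E → H → F → A → F → G → G  → end G, accepted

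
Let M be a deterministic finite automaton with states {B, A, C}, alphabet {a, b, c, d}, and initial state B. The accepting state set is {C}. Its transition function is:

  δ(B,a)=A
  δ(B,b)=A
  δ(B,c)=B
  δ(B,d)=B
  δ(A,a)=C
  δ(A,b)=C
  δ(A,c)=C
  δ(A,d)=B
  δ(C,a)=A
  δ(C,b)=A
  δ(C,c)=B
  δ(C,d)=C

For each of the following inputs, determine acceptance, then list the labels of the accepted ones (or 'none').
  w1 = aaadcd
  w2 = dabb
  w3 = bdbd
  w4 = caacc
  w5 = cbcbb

w1: B → A → C → A → B → B → B  → end B, rejected
w2: B → B → A → C → A  → end A, rejected
w3: B → A → B → A → B  → end B, rejected
w4: B → B → A → C → B → B  → end B, rejected
w5: B → B → A → C → A → C  → end C, accepted

w5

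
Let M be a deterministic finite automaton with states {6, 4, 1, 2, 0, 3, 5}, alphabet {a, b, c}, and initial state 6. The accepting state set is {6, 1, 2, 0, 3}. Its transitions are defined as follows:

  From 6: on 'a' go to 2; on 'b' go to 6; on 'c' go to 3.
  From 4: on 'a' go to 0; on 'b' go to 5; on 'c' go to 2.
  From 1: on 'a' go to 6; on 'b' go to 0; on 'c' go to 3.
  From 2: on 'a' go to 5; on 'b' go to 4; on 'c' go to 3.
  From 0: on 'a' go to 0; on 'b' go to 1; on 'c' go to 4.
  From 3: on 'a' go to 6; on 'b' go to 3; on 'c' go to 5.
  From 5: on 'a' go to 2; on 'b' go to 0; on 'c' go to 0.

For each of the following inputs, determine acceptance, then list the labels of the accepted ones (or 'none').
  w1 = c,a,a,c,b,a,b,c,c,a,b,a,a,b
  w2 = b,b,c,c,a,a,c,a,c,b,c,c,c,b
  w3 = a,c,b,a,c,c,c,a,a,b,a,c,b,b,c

w1: Trace: 6 -c-> 3 -a-> 6 -a-> 2 -c-> 3 -b-> 3 -a-> 6 -b-> 6 -c-> 3 -c-> 5 -a-> 2 -b-> 4 -a-> 0 -a-> 0 -b-> 1  → end 1, accepted
w2: Trace: 6 -b-> 6 -b-> 6 -c-> 3 -c-> 5 -a-> 2 -a-> 5 -c-> 0 -a-> 0 -c-> 4 -b-> 5 -c-> 0 -c-> 4 -c-> 2 -b-> 4  → end 4, rejected
w3: Trace: 6 -a-> 2 -c-> 3 -b-> 3 -a-> 6 -c-> 3 -c-> 5 -c-> 0 -a-> 0 -a-> 0 -b-> 1 -a-> 6 -c-> 3 -b-> 3 -b-> 3 -c-> 5  → end 5, rejected

w1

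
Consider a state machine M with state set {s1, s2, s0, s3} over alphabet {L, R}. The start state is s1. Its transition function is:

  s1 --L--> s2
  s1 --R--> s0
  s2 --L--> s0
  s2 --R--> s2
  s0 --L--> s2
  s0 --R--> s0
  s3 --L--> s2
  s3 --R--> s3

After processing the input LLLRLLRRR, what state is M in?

Trace: s1 -L-> s2 -L-> s0 -L-> s2 -R-> s2 -L-> s0 -L-> s2 -R-> s2 -R-> s2 -R-> s2

s2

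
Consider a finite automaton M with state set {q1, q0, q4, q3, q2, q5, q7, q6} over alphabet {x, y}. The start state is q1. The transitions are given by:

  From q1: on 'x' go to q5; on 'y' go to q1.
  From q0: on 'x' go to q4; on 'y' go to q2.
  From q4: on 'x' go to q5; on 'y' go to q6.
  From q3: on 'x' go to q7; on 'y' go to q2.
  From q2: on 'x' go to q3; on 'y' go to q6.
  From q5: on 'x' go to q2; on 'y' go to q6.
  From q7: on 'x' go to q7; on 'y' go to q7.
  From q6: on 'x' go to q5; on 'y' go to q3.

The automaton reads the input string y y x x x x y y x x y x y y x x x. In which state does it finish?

q1 → q1 → q1 → q5 → q2 → q3 → q7 → q7 → q7 → q7 → q7 → q7 → q7 → q7 → q7 → q7 → q7 → q7

q7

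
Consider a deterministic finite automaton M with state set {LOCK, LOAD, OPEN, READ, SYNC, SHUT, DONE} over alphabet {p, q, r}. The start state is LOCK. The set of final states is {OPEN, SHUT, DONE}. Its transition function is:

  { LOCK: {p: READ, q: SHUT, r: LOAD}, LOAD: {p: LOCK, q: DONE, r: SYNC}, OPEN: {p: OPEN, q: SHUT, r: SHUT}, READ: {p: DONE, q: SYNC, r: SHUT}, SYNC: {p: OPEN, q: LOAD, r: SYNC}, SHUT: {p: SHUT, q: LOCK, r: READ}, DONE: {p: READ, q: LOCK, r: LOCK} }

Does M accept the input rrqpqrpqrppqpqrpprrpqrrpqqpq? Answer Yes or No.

No

LOCK → LOAD → SYNC → LOAD → LOCK → SHUT → READ → DONE → LOCK → LOAD → LOCK → READ → SYNC → OPEN → SHUT → READ → DONE → READ → SHUT → READ → DONE → LOCK → LOAD → SYNC → OPEN → SHUT → LOCK → READ → SYNC
End state SYNC is not accepting.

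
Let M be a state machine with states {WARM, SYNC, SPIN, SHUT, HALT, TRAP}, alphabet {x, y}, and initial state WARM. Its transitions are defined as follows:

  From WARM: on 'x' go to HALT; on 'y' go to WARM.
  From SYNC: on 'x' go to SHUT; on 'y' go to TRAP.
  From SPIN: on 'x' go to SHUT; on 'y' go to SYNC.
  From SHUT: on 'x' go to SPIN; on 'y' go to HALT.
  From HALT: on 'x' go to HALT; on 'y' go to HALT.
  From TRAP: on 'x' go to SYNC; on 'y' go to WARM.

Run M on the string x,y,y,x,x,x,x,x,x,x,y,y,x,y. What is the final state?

HALT

start at WARM
read 'x': WARM → HALT
read 'y': HALT → HALT
read 'y': HALT → HALT
read 'x': HALT → HALT
read 'x': HALT → HALT
read 'x': HALT → HALT
read 'x': HALT → HALT
read 'x': HALT → HALT
read 'x': HALT → HALT
read 'x': HALT → HALT
read 'y': HALT → HALT
read 'y': HALT → HALT
read 'x': HALT → HALT
read 'y': HALT → HALT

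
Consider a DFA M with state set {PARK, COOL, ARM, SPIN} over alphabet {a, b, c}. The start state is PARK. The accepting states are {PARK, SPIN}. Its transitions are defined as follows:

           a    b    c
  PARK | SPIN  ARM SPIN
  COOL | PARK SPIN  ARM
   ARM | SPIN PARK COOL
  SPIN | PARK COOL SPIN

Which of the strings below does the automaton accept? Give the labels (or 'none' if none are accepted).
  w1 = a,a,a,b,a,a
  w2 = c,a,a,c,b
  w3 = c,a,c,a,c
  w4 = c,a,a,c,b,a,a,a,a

w1:
  start at PARK
  read 'a': PARK → SPIN
  read 'a': SPIN → PARK
  read 'a': PARK → SPIN
  read 'b': SPIN → COOL
  read 'a': COOL → PARK
  read 'a': PARK → SPIN
  end SPIN, accepted
w2:
  start at PARK
  read 'c': PARK → SPIN
  read 'a': SPIN → PARK
  read 'a': PARK → SPIN
  read 'c': SPIN → SPIN
  read 'b': SPIN → COOL
  end COOL, rejected
w3:
  start at PARK
  read 'c': PARK → SPIN
  read 'a': SPIN → PARK
  read 'c': PARK → SPIN
  read 'a': SPIN → PARK
  read 'c': PARK → SPIN
  end SPIN, accepted
w4:
  start at PARK
  read 'c': PARK → SPIN
  read 'a': SPIN → PARK
  read 'a': PARK → SPIN
  read 'c': SPIN → SPIN
  read 'b': SPIN → COOL
  read 'a': COOL → PARK
  read 'a': PARK → SPIN
  read 'a': SPIN → PARK
  read 'a': PARK → SPIN
  end SPIN, accepted

w1, w3, w4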